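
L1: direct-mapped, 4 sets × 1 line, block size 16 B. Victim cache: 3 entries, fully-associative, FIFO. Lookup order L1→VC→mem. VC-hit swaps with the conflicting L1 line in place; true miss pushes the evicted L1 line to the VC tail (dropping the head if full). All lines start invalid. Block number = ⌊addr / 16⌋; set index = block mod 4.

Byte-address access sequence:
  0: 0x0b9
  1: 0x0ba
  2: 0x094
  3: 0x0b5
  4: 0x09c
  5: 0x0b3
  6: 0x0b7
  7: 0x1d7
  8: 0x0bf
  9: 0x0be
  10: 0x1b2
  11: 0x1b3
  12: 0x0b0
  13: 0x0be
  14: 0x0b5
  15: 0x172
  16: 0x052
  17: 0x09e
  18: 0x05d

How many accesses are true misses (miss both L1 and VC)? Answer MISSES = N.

  [0] addr=0xb9 blk=11 s=3: MISS | VC []
  [1] addr=0xba blk=11 s=3: L1-HIT | VC []
  [2] addr=0x94 blk=9 s=1: MISS | VC []
  [3] addr=0xb5 blk=11 s=3: L1-HIT | VC []
  [4] addr=0x9c blk=9 s=1: L1-HIT | VC []
  [5] addr=0xb3 blk=11 s=3: L1-HIT | VC []
  [6] addr=0xb7 blk=11 s=3: L1-HIT | VC []
  [7] addr=0x1d7 blk=29 s=1: MISS | VC [9]
  [8] addr=0xbf blk=11 s=3: L1-HIT | VC [9]
  [9] addr=0xbe blk=11 s=3: L1-HIT | VC [9]
  [10] addr=0x1b2 blk=27 s=3: MISS | VC [9, 11]
  [11] addr=0x1b3 blk=27 s=3: L1-HIT | VC [9, 11]
  [12] addr=0xb0 blk=11 s=3: VC-HIT | VC [9, 27]
  [13] addr=0xbe blk=11 s=3: L1-HIT | VC [9, 27]
  [14] addr=0xb5 blk=11 s=3: L1-HIT | VC [9, 27]
  [15] addr=0x172 blk=23 s=3: MISS | VC [9, 27, 11]
  [16] addr=0x52 blk=5 s=1: MISS | VC [27, 11, 29]
  [17] addr=0x9e blk=9 s=1: MISS | VC [11, 29, 5]
  [18] addr=0x5d blk=5 s=1: VC-HIT | VC [11, 29, 9]

MISSES = 7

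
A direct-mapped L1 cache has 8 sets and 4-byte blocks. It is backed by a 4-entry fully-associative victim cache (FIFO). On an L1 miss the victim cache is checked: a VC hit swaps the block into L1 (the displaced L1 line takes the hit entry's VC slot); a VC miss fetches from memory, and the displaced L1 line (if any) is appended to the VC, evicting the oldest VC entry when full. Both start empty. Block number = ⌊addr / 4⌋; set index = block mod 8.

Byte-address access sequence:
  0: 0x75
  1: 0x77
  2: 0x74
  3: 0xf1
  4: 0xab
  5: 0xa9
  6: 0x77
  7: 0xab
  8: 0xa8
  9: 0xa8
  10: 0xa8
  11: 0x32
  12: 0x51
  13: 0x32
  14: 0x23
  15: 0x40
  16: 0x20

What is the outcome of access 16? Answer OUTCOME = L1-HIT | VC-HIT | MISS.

OUTCOME = VC-HIT

0: 0x75 (blk 29, set 5) → MISS  vc=[]
1: 0x77 (blk 29, set 5) → L1-HIT  vc=[]
2: 0x74 (blk 29, set 5) → L1-HIT  vc=[]
3: 0xf1 (blk 60, set 4) → MISS  vc=[]
4: 0xab (blk 42, set 2) → MISS  vc=[]
5: 0xa9 (blk 42, set 2) → L1-HIT  vc=[]
6: 0x77 (blk 29, set 5) → L1-HIT  vc=[]
7: 0xab (blk 42, set 2) → L1-HIT  vc=[]
8: 0xa8 (blk 42, set 2) → L1-HIT  vc=[]
9: 0xa8 (blk 42, set 2) → L1-HIT  vc=[]
10: 0xa8 (blk 42, set 2) → L1-HIT  vc=[]
11: 0x32 (blk 12, set 4) → MISS  vc=[60]
12: 0x51 (blk 20, set 4) → MISS  vc=[60, 12]
13: 0x32 (blk 12, set 4) → VC-HIT  vc=[60, 20]
14: 0x23 (blk 8, set 0) → MISS  vc=[60, 20]
15: 0x40 (blk 16, set 0) → MISS  vc=[60, 20, 8]
16: 0x20 (blk 8, set 0) → VC-HIT  vc=[60, 20, 16]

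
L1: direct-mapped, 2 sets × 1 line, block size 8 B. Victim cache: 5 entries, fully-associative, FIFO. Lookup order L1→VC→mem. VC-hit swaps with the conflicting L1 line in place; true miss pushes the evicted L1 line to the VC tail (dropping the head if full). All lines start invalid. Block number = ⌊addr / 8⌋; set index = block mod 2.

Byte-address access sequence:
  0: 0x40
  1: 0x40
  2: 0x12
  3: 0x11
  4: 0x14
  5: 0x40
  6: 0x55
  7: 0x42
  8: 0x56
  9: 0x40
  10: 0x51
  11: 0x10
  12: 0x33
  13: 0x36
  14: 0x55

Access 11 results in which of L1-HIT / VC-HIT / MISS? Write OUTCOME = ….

  [0] addr=0x40 blk=8 s=0: MISS | VC []
  [1] addr=0x40 blk=8 s=0: L1-HIT | VC []
  [2] addr=0x12 blk=2 s=0: MISS | VC [8]
  [3] addr=0x11 blk=2 s=0: L1-HIT | VC [8]
  [4] addr=0x14 blk=2 s=0: L1-HIT | VC [8]
  [5] addr=0x40 blk=8 s=0: VC-HIT | VC [2]
  [6] addr=0x55 blk=10 s=0: MISS | VC [2, 8]
  [7] addr=0x42 blk=8 s=0: VC-HIT | VC [2, 10]
  [8] addr=0x56 blk=10 s=0: VC-HIT | VC [2, 8]
  [9] addr=0x40 blk=8 s=0: VC-HIT | VC [2, 10]
  [10] addr=0x51 blk=10 s=0: VC-HIT | VC [2, 8]
  [11] addr=0x10 blk=2 s=0: VC-HIT | VC [10, 8]
  [12] addr=0x33 blk=6 s=0: MISS | VC [10, 8, 2]
  [13] addr=0x36 blk=6 s=0: L1-HIT | VC [10, 8, 2]
  [14] addr=0x55 blk=10 s=0: VC-HIT | VC [6, 8, 2]

OUTCOME = VC-HIT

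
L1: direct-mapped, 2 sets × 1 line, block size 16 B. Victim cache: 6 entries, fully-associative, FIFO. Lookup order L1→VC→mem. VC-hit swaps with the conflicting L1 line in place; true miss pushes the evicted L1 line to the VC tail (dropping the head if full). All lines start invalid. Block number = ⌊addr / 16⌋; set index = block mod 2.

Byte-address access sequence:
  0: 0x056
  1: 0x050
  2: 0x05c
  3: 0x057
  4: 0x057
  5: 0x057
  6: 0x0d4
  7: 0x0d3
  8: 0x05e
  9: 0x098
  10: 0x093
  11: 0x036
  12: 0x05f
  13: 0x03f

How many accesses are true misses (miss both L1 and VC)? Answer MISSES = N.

MISSES = 4

0: 0x56 (blk 5, set 1) → MISS  vc=[]
1: 0x50 (blk 5, set 1) → L1-HIT  vc=[]
2: 0x5c (blk 5, set 1) → L1-HIT  vc=[]
3: 0x57 (blk 5, set 1) → L1-HIT  vc=[]
4: 0x57 (blk 5, set 1) → L1-HIT  vc=[]
5: 0x57 (blk 5, set 1) → L1-HIT  vc=[]
6: 0xd4 (blk 13, set 1) → MISS  vc=[5]
7: 0xd3 (blk 13, set 1) → L1-HIT  vc=[5]
8: 0x5e (blk 5, set 1) → VC-HIT  vc=[13]
9: 0x98 (blk 9, set 1) → MISS  vc=[13, 5]
10: 0x93 (blk 9, set 1) → L1-HIT  vc=[13, 5]
11: 0x36 (blk 3, set 1) → MISS  vc=[13, 5, 9]
12: 0x5f (blk 5, set 1) → VC-HIT  vc=[13, 3, 9]
13: 0x3f (blk 3, set 1) → VC-HIT  vc=[13, 5, 9]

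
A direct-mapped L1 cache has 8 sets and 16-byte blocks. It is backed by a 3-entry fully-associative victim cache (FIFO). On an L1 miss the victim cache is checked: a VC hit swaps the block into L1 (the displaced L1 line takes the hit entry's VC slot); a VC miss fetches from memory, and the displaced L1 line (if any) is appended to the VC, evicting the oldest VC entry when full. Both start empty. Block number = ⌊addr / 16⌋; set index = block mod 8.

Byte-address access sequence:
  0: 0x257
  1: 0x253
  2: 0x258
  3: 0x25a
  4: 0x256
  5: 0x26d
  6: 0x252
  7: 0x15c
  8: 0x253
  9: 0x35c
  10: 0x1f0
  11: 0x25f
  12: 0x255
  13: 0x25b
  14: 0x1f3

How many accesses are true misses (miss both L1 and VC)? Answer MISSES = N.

MISSES = 5

  [0] addr=0x257 blk=37 s=5: MISS | VC []
  [1] addr=0x253 blk=37 s=5: L1-HIT | VC []
  [2] addr=0x258 blk=37 s=5: L1-HIT | VC []
  [3] addr=0x25a blk=37 s=5: L1-HIT | VC []
  [4] addr=0x256 blk=37 s=5: L1-HIT | VC []
  [5] addr=0x26d blk=38 s=6: MISS | VC []
  [6] addr=0x252 blk=37 s=5: L1-HIT | VC []
  [7] addr=0x15c blk=21 s=5: MISS | VC [37]
  [8] addr=0x253 blk=37 s=5: VC-HIT | VC [21]
  [9] addr=0x35c blk=53 s=5: MISS | VC [21, 37]
  [10] addr=0x1f0 blk=31 s=7: MISS | VC [21, 37]
  [11] addr=0x25f blk=37 s=5: VC-HIT | VC [21, 53]
  [12] addr=0x255 blk=37 s=5: L1-HIT | VC [21, 53]
  [13] addr=0x25b blk=37 s=5: L1-HIT | VC [21, 53]
  [14] addr=0x1f3 blk=31 s=7: L1-HIT | VC [21, 53]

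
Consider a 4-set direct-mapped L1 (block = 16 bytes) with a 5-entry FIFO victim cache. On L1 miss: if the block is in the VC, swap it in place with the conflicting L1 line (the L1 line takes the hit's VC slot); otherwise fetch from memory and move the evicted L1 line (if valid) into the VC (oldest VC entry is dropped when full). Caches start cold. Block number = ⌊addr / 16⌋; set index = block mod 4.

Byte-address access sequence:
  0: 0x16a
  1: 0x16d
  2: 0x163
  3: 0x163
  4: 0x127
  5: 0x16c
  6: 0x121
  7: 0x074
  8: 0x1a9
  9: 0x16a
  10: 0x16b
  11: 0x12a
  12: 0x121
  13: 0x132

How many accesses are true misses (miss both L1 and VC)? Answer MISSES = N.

MISSES = 5

#0 0x16a→b22/s2 MISS; vc=[]
#1 0x16d→b22/s2 L1-HIT; vc=[]
#2 0x163→b22/s2 L1-HIT; vc=[]
#3 0x163→b22/s2 L1-HIT; vc=[]
#4 0x127→b18/s2 MISS; vc=[22]
#5 0x16c→b22/s2 VC-HIT; vc=[18]
#6 0x121→b18/s2 VC-HIT; vc=[22]
#7 0x74→b7/s3 MISS; vc=[22]
#8 0x1a9→b26/s2 MISS; vc=[22,18]
#9 0x16a→b22/s2 VC-HIT; vc=[26,18]
#10 0x16b→b22/s2 L1-HIT; vc=[26,18]
#11 0x12a→b18/s2 VC-HIT; vc=[26,22]
#12 0x121→b18/s2 L1-HIT; vc=[26,22]
#13 0x132→b19/s3 MISS; vc=[26,22,7]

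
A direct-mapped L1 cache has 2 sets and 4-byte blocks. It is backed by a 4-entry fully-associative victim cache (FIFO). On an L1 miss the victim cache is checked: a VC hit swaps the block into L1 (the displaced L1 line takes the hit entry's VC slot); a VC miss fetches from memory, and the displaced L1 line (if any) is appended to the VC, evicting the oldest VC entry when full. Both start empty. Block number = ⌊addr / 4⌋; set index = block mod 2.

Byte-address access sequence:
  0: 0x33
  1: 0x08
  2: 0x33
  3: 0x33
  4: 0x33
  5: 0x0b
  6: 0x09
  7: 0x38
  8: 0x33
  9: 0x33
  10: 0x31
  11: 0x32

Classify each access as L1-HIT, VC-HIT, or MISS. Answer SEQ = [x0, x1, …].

#0 0x33→b12/s0 MISS; vc=[]
#1 0x8→b2/s0 MISS; vc=[12]
#2 0x33→b12/s0 VC-HIT; vc=[2]
#3 0x33→b12/s0 L1-HIT; vc=[2]
#4 0x33→b12/s0 L1-HIT; vc=[2]
#5 0xb→b2/s0 VC-HIT; vc=[12]
#6 0x9→b2/s0 L1-HIT; vc=[12]
#7 0x38→b14/s0 MISS; vc=[12,2]
#8 0x33→b12/s0 VC-HIT; vc=[14,2]
#9 0x33→b12/s0 L1-HIT; vc=[14,2]
#10 0x31→b12/s0 L1-HIT; vc=[14,2]
#11 0x32→b12/s0 L1-HIT; vc=[14,2]

SEQ = [MISS, MISS, VC-HIT, L1-HIT, L1-HIT, VC-HIT, L1-HIT, MISS, VC-HIT, L1-HIT, L1-HIT, L1-HIT]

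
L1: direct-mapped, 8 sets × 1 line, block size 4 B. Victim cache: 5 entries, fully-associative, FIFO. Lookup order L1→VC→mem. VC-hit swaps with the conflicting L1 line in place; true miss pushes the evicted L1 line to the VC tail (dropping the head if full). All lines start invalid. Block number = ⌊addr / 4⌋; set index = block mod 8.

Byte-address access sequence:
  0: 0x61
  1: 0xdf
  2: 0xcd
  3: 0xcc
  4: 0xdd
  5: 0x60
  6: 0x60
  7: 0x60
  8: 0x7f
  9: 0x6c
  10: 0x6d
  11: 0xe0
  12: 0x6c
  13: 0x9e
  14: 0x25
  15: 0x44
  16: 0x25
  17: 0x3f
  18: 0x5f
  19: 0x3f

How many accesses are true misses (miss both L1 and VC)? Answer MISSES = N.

0: 0x61 (blk 24, set 0) → MISS  vc=[]
1: 0xdf (blk 55, set 7) → MISS  vc=[]
2: 0xcd (blk 51, set 3) → MISS  vc=[]
3: 0xcc (blk 51, set 3) → L1-HIT  vc=[]
4: 0xdd (blk 55, set 7) → L1-HIT  vc=[]
5: 0x60 (blk 24, set 0) → L1-HIT  vc=[]
6: 0x60 (blk 24, set 0) → L1-HIT  vc=[]
7: 0x60 (blk 24, set 0) → L1-HIT  vc=[]
8: 0x7f (blk 31, set 7) → MISS  vc=[55]
9: 0x6c (blk 27, set 3) → MISS  vc=[55, 51]
10: 0x6d (blk 27, set 3) → L1-HIT  vc=[55, 51]
11: 0xe0 (blk 56, set 0) → MISS  vc=[55, 51, 24]
12: 0x6c (blk 27, set 3) → L1-HIT  vc=[55, 51, 24]
13: 0x9e (blk 39, set 7) → MISS  vc=[55, 51, 24, 31]
14: 0x25 (blk 9, set 1) → MISS  vc=[55, 51, 24, 31]
15: 0x44 (blk 17, set 1) → MISS  vc=[55, 51, 24, 31, 9]
16: 0x25 (blk 9, set 1) → VC-HIT  vc=[55, 51, 24, 31, 17]
17: 0x3f (blk 15, set 7) → MISS  vc=[51, 24, 31, 17, 39]
18: 0x5f (blk 23, set 7) → MISS  vc=[24, 31, 17, 39, 15]
19: 0x3f (blk 15, set 7) → VC-HIT  vc=[24, 31, 17, 39, 23]

MISSES = 11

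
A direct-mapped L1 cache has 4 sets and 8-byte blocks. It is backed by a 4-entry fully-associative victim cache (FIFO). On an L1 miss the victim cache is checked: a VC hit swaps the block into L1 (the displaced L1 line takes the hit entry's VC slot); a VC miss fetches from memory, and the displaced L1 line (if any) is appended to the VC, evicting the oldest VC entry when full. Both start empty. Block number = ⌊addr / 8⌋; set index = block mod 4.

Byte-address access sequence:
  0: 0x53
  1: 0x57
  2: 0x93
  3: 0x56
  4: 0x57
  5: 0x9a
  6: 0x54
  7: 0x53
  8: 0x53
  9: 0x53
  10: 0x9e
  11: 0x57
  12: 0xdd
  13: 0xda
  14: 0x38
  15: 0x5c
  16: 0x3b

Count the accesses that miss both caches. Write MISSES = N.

MISSES = 6

0: 0x53 (blk 10, set 2) → MISS  vc=[]
1: 0x57 (blk 10, set 2) → L1-HIT  vc=[]
2: 0x93 (blk 18, set 2) → MISS  vc=[10]
3: 0x56 (blk 10, set 2) → VC-HIT  vc=[18]
4: 0x57 (blk 10, set 2) → L1-HIT  vc=[18]
5: 0x9a (blk 19, set 3) → MISS  vc=[18]
6: 0x54 (blk 10, set 2) → L1-HIT  vc=[18]
7: 0x53 (blk 10, set 2) → L1-HIT  vc=[18]
8: 0x53 (blk 10, set 2) → L1-HIT  vc=[18]
9: 0x53 (blk 10, set 2) → L1-HIT  vc=[18]
10: 0x9e (blk 19, set 3) → L1-HIT  vc=[18]
11: 0x57 (blk 10, set 2) → L1-HIT  vc=[18]
12: 0xdd (blk 27, set 3) → MISS  vc=[18, 19]
13: 0xda (blk 27, set 3) → L1-HIT  vc=[18, 19]
14: 0x38 (blk 7, set 3) → MISS  vc=[18, 19, 27]
15: 0x5c (blk 11, set 3) → MISS  vc=[18, 19, 27, 7]
16: 0x3b (blk 7, set 3) → VC-HIT  vc=[18, 19, 27, 11]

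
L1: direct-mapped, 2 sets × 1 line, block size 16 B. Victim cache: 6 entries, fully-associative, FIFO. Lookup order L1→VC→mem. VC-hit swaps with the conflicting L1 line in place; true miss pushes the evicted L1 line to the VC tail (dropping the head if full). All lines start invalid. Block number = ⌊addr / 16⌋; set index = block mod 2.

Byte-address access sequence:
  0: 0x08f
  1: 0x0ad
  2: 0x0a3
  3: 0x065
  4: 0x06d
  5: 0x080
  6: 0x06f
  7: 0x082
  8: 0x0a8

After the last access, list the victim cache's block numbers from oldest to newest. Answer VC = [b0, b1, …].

VC = [6, 8]

0: 0x8f (blk 8, set 0) → MISS  vc=[]
1: 0xad (blk 10, set 0) → MISS  vc=[8]
2: 0xa3 (blk 10, set 0) → L1-HIT  vc=[8]
3: 0x65 (blk 6, set 0) → MISS  vc=[8, 10]
4: 0x6d (blk 6, set 0) → L1-HIT  vc=[8, 10]
5: 0x80 (blk 8, set 0) → VC-HIT  vc=[6, 10]
6: 0x6f (blk 6, set 0) → VC-HIT  vc=[8, 10]
7: 0x82 (blk 8, set 0) → VC-HIT  vc=[6, 10]
8: 0xa8 (blk 10, set 0) → VC-HIT  vc=[6, 8]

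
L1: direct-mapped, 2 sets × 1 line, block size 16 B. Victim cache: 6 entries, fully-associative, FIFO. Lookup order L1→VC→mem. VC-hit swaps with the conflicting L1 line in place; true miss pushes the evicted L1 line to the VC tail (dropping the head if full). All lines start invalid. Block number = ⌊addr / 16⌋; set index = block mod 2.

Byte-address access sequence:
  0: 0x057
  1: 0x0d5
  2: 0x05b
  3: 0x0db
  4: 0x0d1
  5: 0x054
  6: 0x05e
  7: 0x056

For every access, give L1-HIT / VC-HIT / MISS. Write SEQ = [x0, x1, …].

  [0] addr=0x57 blk=5 s=1: MISS | VC []
  [1] addr=0xd5 blk=13 s=1: MISS | VC [5]
  [2] addr=0x5b blk=5 s=1: VC-HIT | VC [13]
  [3] addr=0xdb blk=13 s=1: VC-HIT | VC [5]
  [4] addr=0xd1 blk=13 s=1: L1-HIT | VC [5]
  [5] addr=0x54 blk=5 s=1: VC-HIT | VC [13]
  [6] addr=0x5e blk=5 s=1: L1-HIT | VC [13]
  [7] addr=0x56 blk=5 s=1: L1-HIT | VC [13]

SEQ = [MISS, MISS, VC-HIT, VC-HIT, L1-HIT, VC-HIT, L1-HIT, L1-HIT]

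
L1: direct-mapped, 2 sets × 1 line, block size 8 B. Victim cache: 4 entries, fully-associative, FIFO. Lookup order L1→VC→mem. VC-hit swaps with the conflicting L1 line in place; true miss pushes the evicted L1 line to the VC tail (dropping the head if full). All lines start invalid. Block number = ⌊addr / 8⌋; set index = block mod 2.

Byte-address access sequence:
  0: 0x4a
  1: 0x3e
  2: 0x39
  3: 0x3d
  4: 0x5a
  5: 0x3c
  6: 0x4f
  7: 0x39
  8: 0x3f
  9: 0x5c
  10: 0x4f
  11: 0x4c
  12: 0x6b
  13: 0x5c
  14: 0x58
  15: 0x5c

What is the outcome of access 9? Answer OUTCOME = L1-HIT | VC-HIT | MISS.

OUTCOME = VC-HIT

0: 0x4a (blk 9, set 1) → MISS  vc=[]
1: 0x3e (blk 7, set 1) → MISS  vc=[9]
2: 0x39 (blk 7, set 1) → L1-HIT  vc=[9]
3: 0x3d (blk 7, set 1) → L1-HIT  vc=[9]
4: 0x5a (blk 11, set 1) → MISS  vc=[9, 7]
5: 0x3c (blk 7, set 1) → VC-HIT  vc=[9, 11]
6: 0x4f (blk 9, set 1) → VC-HIT  vc=[7, 11]
7: 0x39 (blk 7, set 1) → VC-HIT  vc=[9, 11]
8: 0x3f (blk 7, set 1) → L1-HIT  vc=[9, 11]
9: 0x5c (blk 11, set 1) → VC-HIT  vc=[9, 7]
10: 0x4f (blk 9, set 1) → VC-HIT  vc=[11, 7]
11: 0x4c (blk 9, set 1) → L1-HIT  vc=[11, 7]
12: 0x6b (blk 13, set 1) → MISS  vc=[11, 7, 9]
13: 0x5c (blk 11, set 1) → VC-HIT  vc=[13, 7, 9]
14: 0x58 (blk 11, set 1) → L1-HIT  vc=[13, 7, 9]
15: 0x5c (blk 11, set 1) → L1-HIT  vc=[13, 7, 9]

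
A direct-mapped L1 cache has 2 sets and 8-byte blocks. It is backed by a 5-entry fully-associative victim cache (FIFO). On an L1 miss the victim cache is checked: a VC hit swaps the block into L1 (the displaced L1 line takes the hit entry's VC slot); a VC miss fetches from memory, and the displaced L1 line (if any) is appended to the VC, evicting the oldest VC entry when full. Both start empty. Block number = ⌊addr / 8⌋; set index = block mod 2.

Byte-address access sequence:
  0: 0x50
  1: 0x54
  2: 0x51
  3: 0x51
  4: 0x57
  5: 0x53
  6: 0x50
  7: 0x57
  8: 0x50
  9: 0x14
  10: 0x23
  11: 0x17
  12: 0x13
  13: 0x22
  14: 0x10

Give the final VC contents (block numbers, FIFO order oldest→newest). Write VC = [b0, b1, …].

VC = [10, 4]

  [0] addr=0x50 blk=10 s=0: MISS | VC []
  [1] addr=0x54 blk=10 s=0: L1-HIT | VC []
  [2] addr=0x51 blk=10 s=0: L1-HIT | VC []
  [3] addr=0x51 blk=10 s=0: L1-HIT | VC []
  [4] addr=0x57 blk=10 s=0: L1-HIT | VC []
  [5] addr=0x53 blk=10 s=0: L1-HIT | VC []
  [6] addr=0x50 blk=10 s=0: L1-HIT | VC []
  [7] addr=0x57 blk=10 s=0: L1-HIT | VC []
  [8] addr=0x50 blk=10 s=0: L1-HIT | VC []
  [9] addr=0x14 blk=2 s=0: MISS | VC [10]
  [10] addr=0x23 blk=4 s=0: MISS | VC [10, 2]
  [11] addr=0x17 blk=2 s=0: VC-HIT | VC [10, 4]
  [12] addr=0x13 blk=2 s=0: L1-HIT | VC [10, 4]
  [13] addr=0x22 blk=4 s=0: VC-HIT | VC [10, 2]
  [14] addr=0x10 blk=2 s=0: VC-HIT | VC [10, 4]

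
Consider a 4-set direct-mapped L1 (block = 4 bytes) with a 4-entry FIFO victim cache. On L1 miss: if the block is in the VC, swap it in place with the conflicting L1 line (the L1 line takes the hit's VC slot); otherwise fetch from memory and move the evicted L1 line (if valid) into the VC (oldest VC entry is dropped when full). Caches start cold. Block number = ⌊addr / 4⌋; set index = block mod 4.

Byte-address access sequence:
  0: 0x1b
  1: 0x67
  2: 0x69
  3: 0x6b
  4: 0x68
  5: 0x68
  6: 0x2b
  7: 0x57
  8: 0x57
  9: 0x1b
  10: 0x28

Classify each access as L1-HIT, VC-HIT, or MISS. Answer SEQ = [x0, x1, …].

  [0] addr=0x1b blk=6 s=2: MISS | VC []
  [1] addr=0x67 blk=25 s=1: MISS | VC []
  [2] addr=0x69 blk=26 s=2: MISS | VC [6]
  [3] addr=0x6b blk=26 s=2: L1-HIT | VC [6]
  [4] addr=0x68 blk=26 s=2: L1-HIT | VC [6]
  [5] addr=0x68 blk=26 s=2: L1-HIT | VC [6]
  [6] addr=0x2b blk=10 s=2: MISS | VC [6, 26]
  [7] addr=0x57 blk=21 s=1: MISS | VC [6, 26, 25]
  [8] addr=0x57 blk=21 s=1: L1-HIT | VC [6, 26, 25]
  [9] addr=0x1b blk=6 s=2: VC-HIT | VC [10, 26, 25]
  [10] addr=0x28 blk=10 s=2: VC-HIT | VC [6, 26, 25]

SEQ = [MISS, MISS, MISS, L1-HIT, L1-HIT, L1-HIT, MISS, MISS, L1-HIT, VC-HIT, VC-HIT]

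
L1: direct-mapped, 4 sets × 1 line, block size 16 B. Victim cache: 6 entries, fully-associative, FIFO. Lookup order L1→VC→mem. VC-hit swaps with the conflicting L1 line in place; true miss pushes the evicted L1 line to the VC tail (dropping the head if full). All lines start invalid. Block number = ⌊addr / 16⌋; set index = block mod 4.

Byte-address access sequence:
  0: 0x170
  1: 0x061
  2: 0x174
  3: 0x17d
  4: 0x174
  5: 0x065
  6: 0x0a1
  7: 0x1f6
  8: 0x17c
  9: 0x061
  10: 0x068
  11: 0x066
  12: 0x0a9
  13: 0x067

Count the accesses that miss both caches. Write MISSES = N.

  [0] addr=0x170 blk=23 s=3: MISS | VC []
  [1] addr=0x61 blk=6 s=2: MISS | VC []
  [2] addr=0x174 blk=23 s=3: L1-HIT | VC []
  [3] addr=0x17d blk=23 s=3: L1-HIT | VC []
  [4] addr=0x174 blk=23 s=3: L1-HIT | VC []
  [5] addr=0x65 blk=6 s=2: L1-HIT | VC []
  [6] addr=0xa1 blk=10 s=2: MISS | VC [6]
  [7] addr=0x1f6 blk=31 s=3: MISS | VC [6, 23]
  [8] addr=0x17c blk=23 s=3: VC-HIT | VC [6, 31]
  [9] addr=0x61 blk=6 s=2: VC-HIT | VC [10, 31]
  [10] addr=0x68 blk=6 s=2: L1-HIT | VC [10, 31]
  [11] addr=0x66 blk=6 s=2: L1-HIT | VC [10, 31]
  [12] addr=0xa9 blk=10 s=2: VC-HIT | VC [6, 31]
  [13] addr=0x67 blk=6 s=2: VC-HIT | VC [10, 31]

MISSES = 4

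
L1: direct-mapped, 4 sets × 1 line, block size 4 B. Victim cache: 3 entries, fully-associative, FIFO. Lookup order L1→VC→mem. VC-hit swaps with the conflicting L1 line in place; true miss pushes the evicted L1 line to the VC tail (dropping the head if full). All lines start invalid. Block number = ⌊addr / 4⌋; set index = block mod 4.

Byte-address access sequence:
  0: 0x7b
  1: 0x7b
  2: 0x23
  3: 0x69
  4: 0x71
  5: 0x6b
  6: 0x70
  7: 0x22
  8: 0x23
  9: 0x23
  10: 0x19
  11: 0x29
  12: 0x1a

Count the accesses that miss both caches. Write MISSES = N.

MISSES = 6

  [0] addr=0x7b blk=30 s=2: MISS | VC []
  [1] addr=0x7b blk=30 s=2: L1-HIT | VC []
  [2] addr=0x23 blk=8 s=0: MISS | VC []
  [3] addr=0x69 blk=26 s=2: MISS | VC [30]
  [4] addr=0x71 blk=28 s=0: MISS | VC [30, 8]
  [5] addr=0x6b blk=26 s=2: L1-HIT | VC [30, 8]
  [6] addr=0x70 blk=28 s=0: L1-HIT | VC [30, 8]
  [7] addr=0x22 blk=8 s=0: VC-HIT | VC [30, 28]
  [8] addr=0x23 blk=8 s=0: L1-HIT | VC [30, 28]
  [9] addr=0x23 blk=8 s=0: L1-HIT | VC [30, 28]
  [10] addr=0x19 blk=6 s=2: MISS | VC [30, 28, 26]
  [11] addr=0x29 blk=10 s=2: MISS | VC [28, 26, 6]
  [12] addr=0x1a blk=6 s=2: VC-HIT | VC [28, 26, 10]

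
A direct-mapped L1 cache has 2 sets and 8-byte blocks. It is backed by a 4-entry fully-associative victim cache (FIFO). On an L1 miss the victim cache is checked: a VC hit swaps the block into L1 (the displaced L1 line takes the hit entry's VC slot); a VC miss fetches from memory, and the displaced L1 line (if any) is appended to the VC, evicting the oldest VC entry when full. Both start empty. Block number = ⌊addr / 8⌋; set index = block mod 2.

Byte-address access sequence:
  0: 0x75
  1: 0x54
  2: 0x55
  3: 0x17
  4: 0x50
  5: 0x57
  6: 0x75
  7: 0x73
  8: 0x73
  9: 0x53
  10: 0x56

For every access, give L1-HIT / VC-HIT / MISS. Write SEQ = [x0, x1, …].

SEQ = [MISS, MISS, L1-HIT, MISS, VC-HIT, L1-HIT, VC-HIT, L1-HIT, L1-HIT, VC-HIT, L1-HIT]

#0 0x75→b14/s0 MISS; vc=[]
#1 0x54→b10/s0 MISS; vc=[14]
#2 0x55→b10/s0 L1-HIT; vc=[14]
#3 0x17→b2/s0 MISS; vc=[14,10]
#4 0x50→b10/s0 VC-HIT; vc=[14,2]
#5 0x57→b10/s0 L1-HIT; vc=[14,2]
#6 0x75→b14/s0 VC-HIT; vc=[10,2]
#7 0x73→b14/s0 L1-HIT; vc=[10,2]
#8 0x73→b14/s0 L1-HIT; vc=[10,2]
#9 0x53→b10/s0 VC-HIT; vc=[14,2]
#10 0x56→b10/s0 L1-HIT; vc=[14,2]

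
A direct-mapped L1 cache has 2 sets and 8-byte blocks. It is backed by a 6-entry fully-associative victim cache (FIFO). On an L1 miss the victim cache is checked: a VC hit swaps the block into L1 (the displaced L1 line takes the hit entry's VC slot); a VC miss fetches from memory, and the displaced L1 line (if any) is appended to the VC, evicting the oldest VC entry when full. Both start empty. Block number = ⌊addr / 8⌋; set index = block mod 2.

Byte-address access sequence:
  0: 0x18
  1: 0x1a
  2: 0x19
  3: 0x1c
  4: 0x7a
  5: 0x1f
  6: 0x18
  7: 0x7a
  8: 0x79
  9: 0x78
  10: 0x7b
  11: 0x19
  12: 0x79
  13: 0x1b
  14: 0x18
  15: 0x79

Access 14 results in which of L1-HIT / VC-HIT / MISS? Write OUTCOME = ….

OUTCOME = L1-HIT

  [0] addr=0x18 blk=3 s=1: MISS | VC []
  [1] addr=0x1a blk=3 s=1: L1-HIT | VC []
  [2] addr=0x19 blk=3 s=1: L1-HIT | VC []
  [3] addr=0x1c blk=3 s=1: L1-HIT | VC []
  [4] addr=0x7a blk=15 s=1: MISS | VC [3]
  [5] addr=0x1f blk=3 s=1: VC-HIT | VC [15]
  [6] addr=0x18 blk=3 s=1: L1-HIT | VC [15]
  [7] addr=0x7a blk=15 s=1: VC-HIT | VC [3]
  [8] addr=0x79 blk=15 s=1: L1-HIT | VC [3]
  [9] addr=0x78 blk=15 s=1: L1-HIT | VC [3]
  [10] addr=0x7b blk=15 s=1: L1-HIT | VC [3]
  [11] addr=0x19 blk=3 s=1: VC-HIT | VC [15]
  [12] addr=0x79 blk=15 s=1: VC-HIT | VC [3]
  [13] addr=0x1b blk=3 s=1: VC-HIT | VC [15]
  [14] addr=0x18 blk=3 s=1: L1-HIT | VC [15]
  [15] addr=0x79 blk=15 s=1: VC-HIT | VC [3]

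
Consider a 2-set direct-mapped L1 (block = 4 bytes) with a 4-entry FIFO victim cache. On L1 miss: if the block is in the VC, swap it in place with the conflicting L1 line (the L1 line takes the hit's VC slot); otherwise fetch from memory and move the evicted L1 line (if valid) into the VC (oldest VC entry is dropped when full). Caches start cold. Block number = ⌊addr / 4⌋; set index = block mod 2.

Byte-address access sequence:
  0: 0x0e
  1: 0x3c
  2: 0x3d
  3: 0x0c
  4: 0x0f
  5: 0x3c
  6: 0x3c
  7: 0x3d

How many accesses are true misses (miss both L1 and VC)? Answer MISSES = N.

MISSES = 2

  [0] addr=0xe blk=3 s=1: MISS | VC []
  [1] addr=0x3c blk=15 s=1: MISS | VC [3]
  [2] addr=0x3d blk=15 s=1: L1-HIT | VC [3]
  [3] addr=0xc blk=3 s=1: VC-HIT | VC [15]
  [4] addr=0xf blk=3 s=1: L1-HIT | VC [15]
  [5] addr=0x3c blk=15 s=1: VC-HIT | VC [3]
  [6] addr=0x3c blk=15 s=1: L1-HIT | VC [3]
  [7] addr=0x3d blk=15 s=1: L1-HIT | VC [3]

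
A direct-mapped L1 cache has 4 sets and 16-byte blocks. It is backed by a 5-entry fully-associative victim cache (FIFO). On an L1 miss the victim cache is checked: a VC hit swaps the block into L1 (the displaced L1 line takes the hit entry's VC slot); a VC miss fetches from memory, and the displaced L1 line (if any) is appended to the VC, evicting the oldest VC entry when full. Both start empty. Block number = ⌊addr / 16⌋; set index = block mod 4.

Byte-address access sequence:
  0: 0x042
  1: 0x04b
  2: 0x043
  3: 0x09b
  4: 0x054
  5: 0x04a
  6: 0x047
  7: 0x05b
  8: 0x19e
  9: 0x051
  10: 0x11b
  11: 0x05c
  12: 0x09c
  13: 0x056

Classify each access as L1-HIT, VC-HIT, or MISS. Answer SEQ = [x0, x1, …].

#0 0x42→b4/s0 MISS; vc=[]
#1 0x4b→b4/s0 L1-HIT; vc=[]
#2 0x43→b4/s0 L1-HIT; vc=[]
#3 0x9b→b9/s1 MISS; vc=[]
#4 0x54→b5/s1 MISS; vc=[9]
#5 0x4a→b4/s0 L1-HIT; vc=[9]
#6 0x47→b4/s0 L1-HIT; vc=[9]
#7 0x5b→b5/s1 L1-HIT; vc=[9]
#8 0x19e→b25/s1 MISS; vc=[9,5]
#9 0x51→b5/s1 VC-HIT; vc=[9,25]
#10 0x11b→b17/s1 MISS; vc=[9,25,5]
#11 0x5c→b5/s1 VC-HIT; vc=[9,25,17]
#12 0x9c→b9/s1 VC-HIT; vc=[5,25,17]
#13 0x56→b5/s1 VC-HIT; vc=[9,25,17]

SEQ = [MISS, L1-HIT, L1-HIT, MISS, MISS, L1-HIT, L1-HIT, L1-HIT, MISS, VC-HIT, MISS, VC-HIT, VC-HIT, VC-HIT]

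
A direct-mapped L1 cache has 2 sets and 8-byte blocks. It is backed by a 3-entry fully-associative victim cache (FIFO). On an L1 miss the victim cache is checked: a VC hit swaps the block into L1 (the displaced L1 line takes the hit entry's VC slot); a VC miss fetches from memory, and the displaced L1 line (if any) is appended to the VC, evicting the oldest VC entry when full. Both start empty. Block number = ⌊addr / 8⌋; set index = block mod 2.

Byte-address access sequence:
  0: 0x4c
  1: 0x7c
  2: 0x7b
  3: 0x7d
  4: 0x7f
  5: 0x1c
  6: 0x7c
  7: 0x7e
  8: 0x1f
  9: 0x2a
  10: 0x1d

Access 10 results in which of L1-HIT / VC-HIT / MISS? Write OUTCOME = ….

#0 0x4c→b9/s1 MISS; vc=[]
#1 0x7c→b15/s1 MISS; vc=[9]
#2 0x7b→b15/s1 L1-HIT; vc=[9]
#3 0x7d→b15/s1 L1-HIT; vc=[9]
#4 0x7f→b15/s1 L1-HIT; vc=[9]
#5 0x1c→b3/s1 MISS; vc=[9,15]
#6 0x7c→b15/s1 VC-HIT; vc=[9,3]
#7 0x7e→b15/s1 L1-HIT; vc=[9,3]
#8 0x1f→b3/s1 VC-HIT; vc=[9,15]
#9 0x2a→b5/s1 MISS; vc=[9,15,3]
#10 0x1d→b3/s1 VC-HIT; vc=[9,15,5]

OUTCOME = VC-HIT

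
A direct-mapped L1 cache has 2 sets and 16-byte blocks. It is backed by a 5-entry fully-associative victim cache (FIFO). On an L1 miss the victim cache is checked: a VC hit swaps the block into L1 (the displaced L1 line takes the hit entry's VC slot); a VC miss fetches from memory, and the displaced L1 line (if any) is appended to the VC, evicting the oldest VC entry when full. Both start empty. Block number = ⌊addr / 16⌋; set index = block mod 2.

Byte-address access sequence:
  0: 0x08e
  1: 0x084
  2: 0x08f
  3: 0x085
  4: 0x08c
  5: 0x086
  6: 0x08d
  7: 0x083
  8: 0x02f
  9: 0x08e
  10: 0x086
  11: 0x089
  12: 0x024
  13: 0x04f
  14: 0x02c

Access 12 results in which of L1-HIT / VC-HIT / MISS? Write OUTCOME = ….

#0 0x8e→b8/s0 MISS; vc=[]
#1 0x84→b8/s0 L1-HIT; vc=[]
#2 0x8f→b8/s0 L1-HIT; vc=[]
#3 0x85→b8/s0 L1-HIT; vc=[]
#4 0x8c→b8/s0 L1-HIT; vc=[]
#5 0x86→b8/s0 L1-HIT; vc=[]
#6 0x8d→b8/s0 L1-HIT; vc=[]
#7 0x83→b8/s0 L1-HIT; vc=[]
#8 0x2f→b2/s0 MISS; vc=[8]
#9 0x8e→b8/s0 VC-HIT; vc=[2]
#10 0x86→b8/s0 L1-HIT; vc=[2]
#11 0x89→b8/s0 L1-HIT; vc=[2]
#12 0x24→b2/s0 VC-HIT; vc=[8]
#13 0x4f→b4/s0 MISS; vc=[8,2]
#14 0x2c→b2/s0 VC-HIT; vc=[8,4]

OUTCOME = VC-HIT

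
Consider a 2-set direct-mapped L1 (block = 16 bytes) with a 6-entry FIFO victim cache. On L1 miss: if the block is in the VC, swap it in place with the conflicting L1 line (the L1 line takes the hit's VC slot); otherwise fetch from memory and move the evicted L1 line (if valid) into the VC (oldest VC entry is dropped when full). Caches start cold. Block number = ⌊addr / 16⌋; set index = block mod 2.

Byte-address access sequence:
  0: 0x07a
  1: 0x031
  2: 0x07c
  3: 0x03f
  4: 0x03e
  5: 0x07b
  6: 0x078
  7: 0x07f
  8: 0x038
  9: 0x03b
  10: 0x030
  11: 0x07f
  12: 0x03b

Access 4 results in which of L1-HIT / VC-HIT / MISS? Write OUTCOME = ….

#0 0x7a→b7/s1 MISS; vc=[]
#1 0x31→b3/s1 MISS; vc=[7]
#2 0x7c→b7/s1 VC-HIT; vc=[3]
#3 0x3f→b3/s1 VC-HIT; vc=[7]
#4 0x3e→b3/s1 L1-HIT; vc=[7]
#5 0x7b→b7/s1 VC-HIT; vc=[3]
#6 0x78→b7/s1 L1-HIT; vc=[3]
#7 0x7f→b7/s1 L1-HIT; vc=[3]
#8 0x38→b3/s1 VC-HIT; vc=[7]
#9 0x3b→b3/s1 L1-HIT; vc=[7]
#10 0x30→b3/s1 L1-HIT; vc=[7]
#11 0x7f→b7/s1 VC-HIT; vc=[3]
#12 0x3b→b3/s1 VC-HIT; vc=[7]

OUTCOME = L1-HIT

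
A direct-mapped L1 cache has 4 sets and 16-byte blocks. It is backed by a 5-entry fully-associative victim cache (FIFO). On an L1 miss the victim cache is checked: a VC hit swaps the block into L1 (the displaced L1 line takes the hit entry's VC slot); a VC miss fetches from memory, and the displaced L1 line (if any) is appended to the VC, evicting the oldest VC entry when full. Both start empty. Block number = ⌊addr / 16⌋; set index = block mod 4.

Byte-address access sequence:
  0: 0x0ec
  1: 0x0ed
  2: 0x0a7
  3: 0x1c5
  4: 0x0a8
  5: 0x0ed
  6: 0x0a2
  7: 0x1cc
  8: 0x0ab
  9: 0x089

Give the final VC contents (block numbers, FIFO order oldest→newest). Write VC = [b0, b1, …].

#0 0xec→b14/s2 MISS; vc=[]
#1 0xed→b14/s2 L1-HIT; vc=[]
#2 0xa7→b10/s2 MISS; vc=[14]
#3 0x1c5→b28/s0 MISS; vc=[14]
#4 0xa8→b10/s2 L1-HIT; vc=[14]
#5 0xed→b14/s2 VC-HIT; vc=[10]
#6 0xa2→b10/s2 VC-HIT; vc=[14]
#7 0x1cc→b28/s0 L1-HIT; vc=[14]
#8 0xab→b10/s2 L1-HIT; vc=[14]
#9 0x89→b8/s0 MISS; vc=[14,28]

VC = [14, 28]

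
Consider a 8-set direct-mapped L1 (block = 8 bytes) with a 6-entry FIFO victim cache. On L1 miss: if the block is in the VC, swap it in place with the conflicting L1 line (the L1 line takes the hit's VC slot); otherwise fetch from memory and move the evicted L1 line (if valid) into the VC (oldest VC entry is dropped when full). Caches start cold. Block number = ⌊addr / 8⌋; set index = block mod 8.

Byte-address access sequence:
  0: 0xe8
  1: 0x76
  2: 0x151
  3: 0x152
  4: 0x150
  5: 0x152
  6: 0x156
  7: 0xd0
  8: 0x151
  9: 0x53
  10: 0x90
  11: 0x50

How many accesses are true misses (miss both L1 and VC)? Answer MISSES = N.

0: 0xe8 (blk 29, set 5) → MISS  vc=[]
1: 0x76 (blk 14, set 6) → MISS  vc=[]
2: 0x151 (blk 42, set 2) → MISS  vc=[]
3: 0x152 (blk 42, set 2) → L1-HIT  vc=[]
4: 0x150 (blk 42, set 2) → L1-HIT  vc=[]
5: 0x152 (blk 42, set 2) → L1-HIT  vc=[]
6: 0x156 (blk 42, set 2) → L1-HIT  vc=[]
7: 0xd0 (blk 26, set 2) → MISS  vc=[42]
8: 0x151 (blk 42, set 2) → VC-HIT  vc=[26]
9: 0x53 (blk 10, set 2) → MISS  vc=[26, 42]
10: 0x90 (blk 18, set 2) → MISS  vc=[26, 42, 10]
11: 0x50 (blk 10, set 2) → VC-HIT  vc=[26, 42, 18]

MISSES = 6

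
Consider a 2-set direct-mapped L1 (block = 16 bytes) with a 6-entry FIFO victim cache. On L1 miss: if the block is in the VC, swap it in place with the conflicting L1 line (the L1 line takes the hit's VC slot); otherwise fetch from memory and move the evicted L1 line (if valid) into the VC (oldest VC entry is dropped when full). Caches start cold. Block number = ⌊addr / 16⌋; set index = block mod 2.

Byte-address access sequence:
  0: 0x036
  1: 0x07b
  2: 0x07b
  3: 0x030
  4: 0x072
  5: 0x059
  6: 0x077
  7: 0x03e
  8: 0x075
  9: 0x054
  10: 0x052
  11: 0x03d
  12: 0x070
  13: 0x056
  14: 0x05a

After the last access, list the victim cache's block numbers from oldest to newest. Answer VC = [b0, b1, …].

VC = [7, 3]

  [0] addr=0x36 blk=3 s=1: MISS | VC []
  [1] addr=0x7b blk=7 s=1: MISS | VC [3]
  [2] addr=0x7b blk=7 s=1: L1-HIT | VC [3]
  [3] addr=0x30 blk=3 s=1: VC-HIT | VC [7]
  [4] addr=0x72 blk=7 s=1: VC-HIT | VC [3]
  [5] addr=0x59 blk=5 s=1: MISS | VC [3, 7]
  [6] addr=0x77 blk=7 s=1: VC-HIT | VC [3, 5]
  [7] addr=0x3e blk=3 s=1: VC-HIT | VC [7, 5]
  [8] addr=0x75 blk=7 s=1: VC-HIT | VC [3, 5]
  [9] addr=0x54 blk=5 s=1: VC-HIT | VC [3, 7]
  [10] addr=0x52 blk=5 s=1: L1-HIT | VC [3, 7]
  [11] addr=0x3d blk=3 s=1: VC-HIT | VC [5, 7]
  [12] addr=0x70 blk=7 s=1: VC-HIT | VC [5, 3]
  [13] addr=0x56 blk=5 s=1: VC-HIT | VC [7, 3]
  [14] addr=0x5a blk=5 s=1: L1-HIT | VC [7, 3]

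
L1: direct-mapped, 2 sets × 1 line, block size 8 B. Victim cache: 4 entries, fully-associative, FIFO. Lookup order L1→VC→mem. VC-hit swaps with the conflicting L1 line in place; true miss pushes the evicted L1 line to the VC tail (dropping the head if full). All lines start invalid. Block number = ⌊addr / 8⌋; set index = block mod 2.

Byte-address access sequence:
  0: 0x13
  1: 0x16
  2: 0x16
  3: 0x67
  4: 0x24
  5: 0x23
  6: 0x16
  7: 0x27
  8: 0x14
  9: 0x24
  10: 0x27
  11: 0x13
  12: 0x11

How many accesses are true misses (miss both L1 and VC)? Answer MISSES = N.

0: 0x13 (blk 2, set 0) → MISS  vc=[]
1: 0x16 (blk 2, set 0) → L1-HIT  vc=[]
2: 0x16 (blk 2, set 0) → L1-HIT  vc=[]
3: 0x67 (blk 12, set 0) → MISS  vc=[2]
4: 0x24 (blk 4, set 0) → MISS  vc=[2, 12]
5: 0x23 (blk 4, set 0) → L1-HIT  vc=[2, 12]
6: 0x16 (blk 2, set 0) → VC-HIT  vc=[4, 12]
7: 0x27 (blk 4, set 0) → VC-HIT  vc=[2, 12]
8: 0x14 (blk 2, set 0) → VC-HIT  vc=[4, 12]
9: 0x24 (blk 4, set 0) → VC-HIT  vc=[2, 12]
10: 0x27 (blk 4, set 0) → L1-HIT  vc=[2, 12]
11: 0x13 (blk 2, set 0) → VC-HIT  vc=[4, 12]
12: 0x11 (blk 2, set 0) → L1-HIT  vc=[4, 12]

MISSES = 3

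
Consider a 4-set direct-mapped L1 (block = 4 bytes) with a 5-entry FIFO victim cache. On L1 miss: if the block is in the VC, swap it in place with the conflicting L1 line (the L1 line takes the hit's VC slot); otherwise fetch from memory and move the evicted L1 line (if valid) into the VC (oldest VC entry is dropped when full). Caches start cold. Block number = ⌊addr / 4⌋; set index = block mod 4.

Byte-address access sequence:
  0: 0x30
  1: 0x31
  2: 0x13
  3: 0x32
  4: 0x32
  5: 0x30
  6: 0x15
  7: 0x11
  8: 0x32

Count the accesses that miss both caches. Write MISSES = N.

MISSES = 3

  [0] addr=0x30 blk=12 s=0: MISS | VC []
  [1] addr=0x31 blk=12 s=0: L1-HIT | VC []
  [2] addr=0x13 blk=4 s=0: MISS | VC [12]
  [3] addr=0x32 blk=12 s=0: VC-HIT | VC [4]
  [4] addr=0x32 blk=12 s=0: L1-HIT | VC [4]
  [5] addr=0x30 blk=12 s=0: L1-HIT | VC [4]
  [6] addr=0x15 blk=5 s=1: MISS | VC [4]
  [7] addr=0x11 blk=4 s=0: VC-HIT | VC [12]
  [8] addr=0x32 blk=12 s=0: VC-HIT | VC [4]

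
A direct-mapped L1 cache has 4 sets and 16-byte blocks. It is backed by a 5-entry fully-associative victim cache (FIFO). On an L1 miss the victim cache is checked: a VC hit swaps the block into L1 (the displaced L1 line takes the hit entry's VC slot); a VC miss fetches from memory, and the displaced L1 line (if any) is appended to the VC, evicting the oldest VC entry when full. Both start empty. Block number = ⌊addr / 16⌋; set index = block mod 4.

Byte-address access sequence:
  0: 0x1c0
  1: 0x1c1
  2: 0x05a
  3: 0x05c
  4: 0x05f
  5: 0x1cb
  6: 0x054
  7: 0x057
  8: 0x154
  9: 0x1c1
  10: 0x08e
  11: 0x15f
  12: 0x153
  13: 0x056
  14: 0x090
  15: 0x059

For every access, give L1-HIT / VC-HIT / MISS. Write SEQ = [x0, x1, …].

  [0] addr=0x1c0 blk=28 s=0: MISS | VC []
  [1] addr=0x1c1 blk=28 s=0: L1-HIT | VC []
  [2] addr=0x5a blk=5 s=1: MISS | VC []
  [3] addr=0x5c blk=5 s=1: L1-HIT | VC []
  [4] addr=0x5f blk=5 s=1: L1-HIT | VC []
  [5] addr=0x1cb blk=28 s=0: L1-HIT | VC []
  [6] addr=0x54 blk=5 s=1: L1-HIT | VC []
  [7] addr=0x57 blk=5 s=1: L1-HIT | VC []
  [8] addr=0x154 blk=21 s=1: MISS | VC [5]
  [9] addr=0x1c1 blk=28 s=0: L1-HIT | VC [5]
  [10] addr=0x8e blk=8 s=0: MISS | VC [5, 28]
  [11] addr=0x15f blk=21 s=1: L1-HIT | VC [5, 28]
  [12] addr=0x153 blk=21 s=1: L1-HIT | VC [5, 28]
  [13] addr=0x56 blk=5 s=1: VC-HIT | VC [21, 28]
  [14] addr=0x90 blk=9 s=1: MISS | VC [21, 28, 5]
  [15] addr=0x59 blk=5 s=1: VC-HIT | VC [21, 28, 9]

SEQ = [MISS, L1-HIT, MISS, L1-HIT, L1-HIT, L1-HIT, L1-HIT, L1-HIT, MISS, L1-HIT, MISS, L1-HIT, L1-HIT, VC-HIT, MISS, VC-HIT]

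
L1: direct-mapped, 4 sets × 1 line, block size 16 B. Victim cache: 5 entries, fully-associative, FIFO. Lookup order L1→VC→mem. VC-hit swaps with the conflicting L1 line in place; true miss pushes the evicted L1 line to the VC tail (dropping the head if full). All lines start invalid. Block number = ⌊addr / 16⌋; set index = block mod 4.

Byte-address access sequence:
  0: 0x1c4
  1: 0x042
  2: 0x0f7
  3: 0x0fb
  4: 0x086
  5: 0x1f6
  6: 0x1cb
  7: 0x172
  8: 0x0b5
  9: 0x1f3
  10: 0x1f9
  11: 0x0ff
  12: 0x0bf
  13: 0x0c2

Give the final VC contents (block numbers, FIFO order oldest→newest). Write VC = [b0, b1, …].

#0 0x1c4→b28/s0 MISS; vc=[]
#1 0x42→b4/s0 MISS; vc=[28]
#2 0xf7→b15/s3 MISS; vc=[28]
#3 0xfb→b15/s3 L1-HIT; vc=[28]
#4 0x86→b8/s0 MISS; vc=[28,4]
#5 0x1f6→b31/s3 MISS; vc=[28,4,15]
#6 0x1cb→b28/s0 VC-HIT; vc=[8,4,15]
#7 0x172→b23/s3 MISS; vc=[8,4,15,31]
#8 0xb5→b11/s3 MISS; vc=[8,4,15,31,23]
#9 0x1f3→b31/s3 VC-HIT; vc=[8,4,15,11,23]
#10 0x1f9→b31/s3 L1-HIT; vc=[8,4,15,11,23]
#11 0xff→b15/s3 VC-HIT; vc=[8,4,31,11,23]
#12 0xbf→b11/s3 VC-HIT; vc=[8,4,31,15,23]
#13 0xc2→b12/s0 MISS; vc=[4,31,15,23,28]

VC = [4, 31, 15, 23, 28]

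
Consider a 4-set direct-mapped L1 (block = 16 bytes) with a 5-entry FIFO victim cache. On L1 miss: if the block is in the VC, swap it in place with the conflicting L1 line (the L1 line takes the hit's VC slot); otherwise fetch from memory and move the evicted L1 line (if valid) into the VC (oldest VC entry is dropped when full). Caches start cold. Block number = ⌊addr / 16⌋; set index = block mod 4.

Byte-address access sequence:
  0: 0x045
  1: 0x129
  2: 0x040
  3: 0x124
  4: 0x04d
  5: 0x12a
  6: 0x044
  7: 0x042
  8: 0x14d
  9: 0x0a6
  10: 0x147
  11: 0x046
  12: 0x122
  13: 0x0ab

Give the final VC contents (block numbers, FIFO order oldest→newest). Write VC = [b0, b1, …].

VC = [20, 18]

  [0] addr=0x45 blk=4 s=0: MISS | VC []
  [1] addr=0x129 blk=18 s=2: MISS | VC []
  [2] addr=0x40 blk=4 s=0: L1-HIT | VC []
  [3] addr=0x124 blk=18 s=2: L1-HIT | VC []
  [4] addr=0x4d blk=4 s=0: L1-HIT | VC []
  [5] addr=0x12a blk=18 s=2: L1-HIT | VC []
  [6] addr=0x44 blk=4 s=0: L1-HIT | VC []
  [7] addr=0x42 blk=4 s=0: L1-HIT | VC []
  [8] addr=0x14d blk=20 s=0: MISS | VC [4]
  [9] addr=0xa6 blk=10 s=2: MISS | VC [4, 18]
  [10] addr=0x147 blk=20 s=0: L1-HIT | VC [4, 18]
  [11] addr=0x46 blk=4 s=0: VC-HIT | VC [20, 18]
  [12] addr=0x122 blk=18 s=2: VC-HIT | VC [20, 10]
  [13] addr=0xab blk=10 s=2: VC-HIT | VC [20, 18]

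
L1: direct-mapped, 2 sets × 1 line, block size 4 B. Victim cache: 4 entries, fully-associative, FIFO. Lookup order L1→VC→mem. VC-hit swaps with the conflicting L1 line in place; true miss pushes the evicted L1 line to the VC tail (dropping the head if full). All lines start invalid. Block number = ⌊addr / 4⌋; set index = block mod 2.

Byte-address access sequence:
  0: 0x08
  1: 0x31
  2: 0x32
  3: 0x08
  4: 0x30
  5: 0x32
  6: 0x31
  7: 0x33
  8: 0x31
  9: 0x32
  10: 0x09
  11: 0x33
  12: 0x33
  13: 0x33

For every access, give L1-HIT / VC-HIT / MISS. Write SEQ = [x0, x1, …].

SEQ = [MISS, MISS, L1-HIT, VC-HIT, VC-HIT, L1-HIT, L1-HIT, L1-HIT, L1-HIT, L1-HIT, VC-HIT, VC-HIT, L1-HIT, L1-HIT]

0: 0x8 (blk 2, set 0) → MISS  vc=[]
1: 0x31 (blk 12, set 0) → MISS  vc=[2]
2: 0x32 (blk 12, set 0) → L1-HIT  vc=[2]
3: 0x8 (blk 2, set 0) → VC-HIT  vc=[12]
4: 0x30 (blk 12, set 0) → VC-HIT  vc=[2]
5: 0x32 (blk 12, set 0) → L1-HIT  vc=[2]
6: 0x31 (blk 12, set 0) → L1-HIT  vc=[2]
7: 0x33 (blk 12, set 0) → L1-HIT  vc=[2]
8: 0x31 (blk 12, set 0) → L1-HIT  vc=[2]
9: 0x32 (blk 12, set 0) → L1-HIT  vc=[2]
10: 0x9 (blk 2, set 0) → VC-HIT  vc=[12]
11: 0x33 (blk 12, set 0) → VC-HIT  vc=[2]
12: 0x33 (blk 12, set 0) → L1-HIT  vc=[2]
13: 0x33 (blk 12, set 0) → L1-HIT  vc=[2]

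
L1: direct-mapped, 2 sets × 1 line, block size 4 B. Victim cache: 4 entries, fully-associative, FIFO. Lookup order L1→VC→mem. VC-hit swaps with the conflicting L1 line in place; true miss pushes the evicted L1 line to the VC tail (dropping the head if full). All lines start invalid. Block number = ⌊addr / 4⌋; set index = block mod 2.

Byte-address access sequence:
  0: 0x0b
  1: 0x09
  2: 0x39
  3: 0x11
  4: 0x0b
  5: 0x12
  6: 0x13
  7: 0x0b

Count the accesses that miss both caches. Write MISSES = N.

MISSES = 3

#0 0xb→b2/s0 MISS; vc=[]
#1 0x9→b2/s0 L1-HIT; vc=[]
#2 0x39→b14/s0 MISS; vc=[2]
#3 0x11→b4/s0 MISS; vc=[2,14]
#4 0xb→b2/s0 VC-HIT; vc=[4,14]
#5 0x12→b4/s0 VC-HIT; vc=[2,14]
#6 0x13→b4/s0 L1-HIT; vc=[2,14]
#7 0xb→b2/s0 VC-HIT; vc=[4,14]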